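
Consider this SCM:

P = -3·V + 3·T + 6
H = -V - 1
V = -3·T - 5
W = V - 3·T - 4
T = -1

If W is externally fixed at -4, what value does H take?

1

do(W=-4) replaces the equation W = V - 3·T - 4 with the constant W = -4.
H is not downstream of the intervention, so its value is determined by the original equations.
V = -3·T - 5  [with T=-1]  = -2
H = -V - 1  [with V=-2]  = 1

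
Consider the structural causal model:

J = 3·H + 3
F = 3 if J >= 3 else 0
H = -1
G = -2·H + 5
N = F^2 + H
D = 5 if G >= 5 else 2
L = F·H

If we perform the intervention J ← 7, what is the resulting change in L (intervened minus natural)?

-3

do(J=7) replaces the equation J = 3·H + 3 with the constant J = 7.
F = 3 if J >= 3 else 0  [with J=7]  = 3
L = F·H  [with F=3, H=-1]  = -3
Without intervention: J = 3·H + 3  [with H=-1]  = 0; F = 3 if J >= 3 else 0  [with J=0]  = 0; L = F·H  [with F=0, H=-1]  = 0.
Change = -3 − 0 = -3.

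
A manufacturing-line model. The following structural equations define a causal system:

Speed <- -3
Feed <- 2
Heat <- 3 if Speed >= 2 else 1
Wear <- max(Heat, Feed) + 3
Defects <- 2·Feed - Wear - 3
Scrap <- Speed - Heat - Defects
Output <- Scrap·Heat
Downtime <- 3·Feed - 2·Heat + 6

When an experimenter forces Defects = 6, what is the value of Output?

-10

Under do(Defects=6), the mechanism Defects <- 2·Feed - Wear - 3 is discarded; Defects is fixed at 6.
Heat = 3 if Speed >= 2 else 1  [with Speed=-3]  = 1
Scrap = Speed - Heat - Defects  [with Speed=-3, Heat=1, Defects=6]  = -10
Output = Scrap·Heat  [with Scrap=-10, Heat=1]  = -10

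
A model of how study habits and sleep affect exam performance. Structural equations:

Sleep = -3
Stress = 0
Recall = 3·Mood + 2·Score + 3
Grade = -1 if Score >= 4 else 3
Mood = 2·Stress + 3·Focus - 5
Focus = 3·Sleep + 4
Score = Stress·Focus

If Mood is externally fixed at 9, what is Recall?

30

The intervention breaks the incoming arrows to Mood: Mood = 2·Stress + 3·Focus - 5 no longer applies, and Mood = 9.
Focus = 3·Sleep + 4  [with Sleep=-3]  = -5
Score = Stress·Focus  [with Stress=0, Focus=-5]  = 0
Recall = 3·Mood + 2·Score + 3  [with Mood=9, Score=0]  = 30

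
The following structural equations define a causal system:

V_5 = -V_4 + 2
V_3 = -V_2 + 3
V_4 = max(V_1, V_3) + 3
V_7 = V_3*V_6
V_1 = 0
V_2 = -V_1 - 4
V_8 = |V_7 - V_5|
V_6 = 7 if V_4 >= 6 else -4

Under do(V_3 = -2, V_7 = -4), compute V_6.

Under do(V_3 = -2, V_7 = -4), each intervened variable's structural equation is replaced by its fixed value.
V_4 = max(V_1, V_3) + 3  [with V_1=0, V_3=-2]  = 3
V_6 = 7 if V_4 >= 6 else -4  [with V_4=3]  = -4

-4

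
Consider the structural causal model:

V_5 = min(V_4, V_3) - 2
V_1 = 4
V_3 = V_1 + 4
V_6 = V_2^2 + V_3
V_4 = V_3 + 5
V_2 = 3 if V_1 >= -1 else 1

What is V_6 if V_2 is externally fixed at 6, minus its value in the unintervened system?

Under do(V_2=6), the mechanism V_2 = 3 if V_1 >= -1 else 1 is discarded; V_2 is fixed at 6.
V_3 = V_1 + 4  [with V_1=4]  = 8
V_6 = V_2^2 + V_3  [with V_2=6, V_3=8]  = 44
Without intervention: V_2 = 3 if V_1 >= -1 else 1  [with V_1=4]  = 3; V_3 = V_1 + 4  [with V_1=4]  = 8; V_6 = V_2^2 + V_3  [with V_2=3, V_3=8]  = 17.
Change = 44 − 17 = 27.

27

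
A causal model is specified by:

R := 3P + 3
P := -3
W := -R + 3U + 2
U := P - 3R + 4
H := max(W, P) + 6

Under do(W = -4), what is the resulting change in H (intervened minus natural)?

Intervening sets W = -4 and removes its equation (W := -R + 3U + 2).
H = max(W, P) + 6  [with W=-4, P=-3]  = 3
Without intervention: R = 3P + 3  [with P=-3]  = -6; U = P - 3R + 4  [with P=-3, R=-6]  = 19; W = -R + 3U + 2  [with R=-6, U=19]  = 65; H = max(W, P) + 6  [with W=65, P=-3]  = 71.
Change = 3 − 71 = -68.

-68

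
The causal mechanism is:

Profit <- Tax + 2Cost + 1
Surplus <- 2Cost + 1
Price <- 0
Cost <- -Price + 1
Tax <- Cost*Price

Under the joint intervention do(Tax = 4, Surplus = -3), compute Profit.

7

The joint intervention fixes Tax = 4, Surplus = -3, removing each variable's own equation.
Cost = -Price + 1  [with Price=0]  = 1
Profit = Tax + 2Cost + 1  [with Tax=4, Cost=1]  = 7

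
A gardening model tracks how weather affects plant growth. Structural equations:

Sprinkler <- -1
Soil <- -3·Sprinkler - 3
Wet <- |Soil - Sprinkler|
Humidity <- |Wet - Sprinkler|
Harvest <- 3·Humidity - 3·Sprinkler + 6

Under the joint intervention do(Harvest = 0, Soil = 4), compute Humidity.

6

Setting Harvest = 0, Soil = 4 by intervention discards those variables' equations.
Wet = |Soil - Sprinkler|  [with Soil=4, Sprinkler=-1]  = 5
Humidity = |Wet - Sprinkler|  [with Wet=5, Sprinkler=-1]  = 6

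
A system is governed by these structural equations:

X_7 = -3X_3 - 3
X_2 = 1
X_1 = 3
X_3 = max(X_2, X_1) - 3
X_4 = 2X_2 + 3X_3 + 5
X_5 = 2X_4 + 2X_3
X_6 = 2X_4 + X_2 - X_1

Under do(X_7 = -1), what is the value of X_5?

The intervention breaks the incoming arrows to X_7: X_7 = -3X_3 - 3 no longer applies, and X_7 = -1.
X_5 is not downstream of the intervention, so its value is determined by the original equations.
X_3 = max(X_2, X_1) - 3  [with X_2=1, X_1=3]  = 0
X_4 = 2X_2 + 3X_3 + 5  [with X_2=1, X_3=0]  = 7
X_5 = 2X_4 + 2X_3  [with X_4=7, X_3=0]  = 14

14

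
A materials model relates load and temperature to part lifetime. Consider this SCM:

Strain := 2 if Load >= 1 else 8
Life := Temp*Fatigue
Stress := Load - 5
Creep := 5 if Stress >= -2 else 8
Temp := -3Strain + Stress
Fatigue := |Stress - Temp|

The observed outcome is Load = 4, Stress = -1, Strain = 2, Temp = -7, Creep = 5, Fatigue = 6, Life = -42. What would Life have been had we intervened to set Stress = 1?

-30

Under do(Stress=1), the mechanism Stress := Load - 5 is discarded; Stress is fixed at 1.
Strain = 2 if Load >= 1 else 8  [with Load=4]  = 2
Temp = -3Strain + Stress  [with Strain=2, Stress=1]  = -5
Fatigue = |Stress - Temp|  [with Stress=1, Temp=-5]  = 6
Life = Temp*Fatigue  [with Temp=-5, Fatigue=6]  = -30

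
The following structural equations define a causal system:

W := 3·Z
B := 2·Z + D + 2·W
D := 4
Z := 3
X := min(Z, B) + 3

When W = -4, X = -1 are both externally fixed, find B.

2

The joint intervention fixes W = -4, X = -1, removing each variable's own equation.
B = 2·Z + D + 2·W  [with Z=3, D=4, W=-4]  = 2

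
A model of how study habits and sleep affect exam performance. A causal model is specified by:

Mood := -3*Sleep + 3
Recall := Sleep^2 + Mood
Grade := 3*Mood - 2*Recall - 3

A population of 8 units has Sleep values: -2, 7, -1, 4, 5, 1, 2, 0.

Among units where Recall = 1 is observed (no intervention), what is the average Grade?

Conditioning on Recall=1 selects the 2 unit(s) with Sleep ∈ {1, 2}. Their Grade values: -5, -14. Mean = -9.5.

-9.5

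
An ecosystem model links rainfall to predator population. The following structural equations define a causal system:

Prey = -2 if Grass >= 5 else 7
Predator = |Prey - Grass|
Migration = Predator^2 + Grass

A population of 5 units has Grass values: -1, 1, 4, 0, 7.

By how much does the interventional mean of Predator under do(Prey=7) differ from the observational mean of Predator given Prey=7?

Under do(Prey=7), Prey's equation is replaced by Prey=7 for every unit. Per-unit Predator: 8, 6, 3, 7, 0. Mean = 4.8.
Observing Prey=7 restricts to units where Prey's equation naturally yields 7: Grass ∈ {-1, 1, 4, 0}. In that subpopulation Predator = 8, 6, 3, 7, mean 6.
Difference = 4.8 − 6 = -1.2.

-1.2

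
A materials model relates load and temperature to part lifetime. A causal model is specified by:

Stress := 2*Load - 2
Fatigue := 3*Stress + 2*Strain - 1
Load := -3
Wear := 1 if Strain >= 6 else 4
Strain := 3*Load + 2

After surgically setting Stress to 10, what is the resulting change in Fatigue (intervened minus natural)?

do(Stress=10) replaces the equation Stress := 2*Load - 2 with the constant Stress = 10.
Strain = 3*Load + 2  [with Load=-3]  = -7
Fatigue = 3*Stress + 2*Strain - 1  [with Stress=10, Strain=-7]  = 15
Without intervention: Stress = 2*Load - 2  [with Load=-3]  = -8; Strain = 3*Load + 2  [with Load=-3]  = -7; Fatigue = 3*Stress + 2*Strain - 1  [with Stress=-8, Strain=-7]  = -39.
Change = 15 − (-39) = 54.

54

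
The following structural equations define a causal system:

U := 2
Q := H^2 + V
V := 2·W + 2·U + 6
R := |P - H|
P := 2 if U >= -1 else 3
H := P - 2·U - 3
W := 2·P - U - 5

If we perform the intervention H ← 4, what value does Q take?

20

The intervention breaks the incoming arrows to H: H := P - 2·U - 3 no longer applies, and H = 4.
P = 2 if U >= -1 else 3  [with U=2]  = 2
W = 2·P - U - 5  [with P=2, U=2]  = -3
V = 2·W + 2·U + 6  [with W=-3, U=2]  = 4
Q = H^2 + V  [with H=4, V=4]  = 20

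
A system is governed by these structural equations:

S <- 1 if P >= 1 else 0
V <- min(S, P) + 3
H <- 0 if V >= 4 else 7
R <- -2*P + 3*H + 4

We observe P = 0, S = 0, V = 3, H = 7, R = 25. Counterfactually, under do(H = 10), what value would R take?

Intervening sets H = 10 and removes its equation (H <- 0 if V >= 4 else 7).
R = -2*P + 3*H + 4  [with P=0, H=10]  = 34

34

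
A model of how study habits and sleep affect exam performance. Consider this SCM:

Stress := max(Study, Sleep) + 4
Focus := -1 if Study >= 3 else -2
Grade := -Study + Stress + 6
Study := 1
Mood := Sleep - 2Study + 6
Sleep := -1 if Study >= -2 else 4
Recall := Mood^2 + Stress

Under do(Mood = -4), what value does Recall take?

21

The intervention breaks the incoming arrows to Mood: Mood := Sleep - 2Study + 6 no longer applies, and Mood = -4.
Sleep = -1 if Study >= -2 else 4  [with Study=1]  = -1
Stress = max(Study, Sleep) + 4  [with Study=1, Sleep=-1]  = 5
Recall = Mood^2 + Stress  [with Mood=-4, Stress=5]  = 21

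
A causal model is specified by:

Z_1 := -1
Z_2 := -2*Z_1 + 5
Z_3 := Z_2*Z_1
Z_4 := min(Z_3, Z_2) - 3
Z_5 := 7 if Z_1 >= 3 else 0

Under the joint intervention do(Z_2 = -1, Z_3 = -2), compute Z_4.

-5

Setting Z_2 = -1, Z_3 = -2 by intervention discards those variables' equations.
Z_4 = min(Z_3, Z_2) - 3  [with Z_3=-2, Z_2=-1]  = -5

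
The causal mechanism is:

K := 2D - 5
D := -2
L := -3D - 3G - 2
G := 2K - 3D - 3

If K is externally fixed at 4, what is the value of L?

-29

Under do(K=4), the mechanism K := 2D - 5 is discarded; K is fixed at 4.
G = 2K - 3D - 3  [with K=4, D=-2]  = 11
L = -3D - 3G - 2  [with D=-2, G=11]  = -29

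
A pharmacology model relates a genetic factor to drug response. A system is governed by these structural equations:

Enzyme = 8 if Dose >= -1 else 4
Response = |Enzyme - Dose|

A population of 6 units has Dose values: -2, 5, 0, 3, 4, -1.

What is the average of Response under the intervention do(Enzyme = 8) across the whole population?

Every unit gets Enzyme=8 under the intervention. Response values become 10, 3, 8, 5, 4, 9; E[Response|do(Enzyme=8)] = 6.5.

6.5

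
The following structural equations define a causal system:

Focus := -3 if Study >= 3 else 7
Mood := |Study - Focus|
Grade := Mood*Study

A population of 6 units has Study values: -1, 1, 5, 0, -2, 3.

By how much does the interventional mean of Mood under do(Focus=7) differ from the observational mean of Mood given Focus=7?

-1.5

Under do(Focus=7), Focus's equation is replaced by Focus=7 for every unit. Per-unit Mood: 8, 6, 2, 7, 9, 4. Mean = 6.
Conditioning on Focus=7 selects the 4 unit(s) with Study ∈ {-1, 1, 0, -2}. Their Mood values: 8, 6, 7, 9. Mean = 7.5.
Difference = 6 − 7.5 = -1.5.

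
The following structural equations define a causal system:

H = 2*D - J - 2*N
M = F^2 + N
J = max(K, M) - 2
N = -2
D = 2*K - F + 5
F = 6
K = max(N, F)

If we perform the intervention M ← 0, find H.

22

Under do(M=0), the mechanism M = F^2 + N is discarded; M is fixed at 0.
K = max(N, F)  [with N=-2, F=6]  = 6
D = 2*K - F + 5  [with K=6, F=6]  = 11
J = max(K, M) - 2  [with K=6, M=0]  = 4
H = 2*D - J - 2*N  [with D=11, J=4, N=-2]  = 22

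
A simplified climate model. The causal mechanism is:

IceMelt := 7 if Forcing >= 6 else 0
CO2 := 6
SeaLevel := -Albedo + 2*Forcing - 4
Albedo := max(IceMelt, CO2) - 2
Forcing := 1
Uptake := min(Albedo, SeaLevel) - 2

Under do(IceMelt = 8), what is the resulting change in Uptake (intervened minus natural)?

The intervention breaks the incoming arrows to IceMelt: IceMelt := 7 if Forcing >= 6 else 0 no longer applies, and IceMelt = 8.
Albedo = max(IceMelt, CO2) - 2  [with IceMelt=8, CO2=6]  = 6
SeaLevel = -Albedo + 2*Forcing - 4  [with Albedo=6, Forcing=1]  = -8
Uptake = min(Albedo, SeaLevel) - 2  [with Albedo=6, SeaLevel=-8]  = -10
Without intervention: IceMelt = 7 if Forcing >= 6 else 0  [with Forcing=1]  = 0; Albedo = max(IceMelt, CO2) - 2  [with IceMelt=0, CO2=6]  = 4; SeaLevel = -Albedo + 2*Forcing - 4  [with Albedo=4, Forcing=1]  = -6; Uptake = min(Albedo, SeaLevel) - 2  [with Albedo=4, SeaLevel=-6]  = -8.
Change = -10 − (-8) = -2.

-2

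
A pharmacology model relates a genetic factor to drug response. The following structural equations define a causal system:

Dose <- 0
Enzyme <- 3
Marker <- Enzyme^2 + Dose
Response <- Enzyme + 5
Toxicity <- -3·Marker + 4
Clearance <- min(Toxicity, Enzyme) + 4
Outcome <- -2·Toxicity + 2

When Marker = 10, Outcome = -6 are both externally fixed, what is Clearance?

-22

Under do(Marker = 10, Outcome = -6), each intervened variable's structural equation is replaced by its fixed value.
Toxicity = -3·Marker + 4  [with Marker=10]  = -26
Clearance = min(Toxicity, Enzyme) + 4  [with Toxicity=-26, Enzyme=3]  = -22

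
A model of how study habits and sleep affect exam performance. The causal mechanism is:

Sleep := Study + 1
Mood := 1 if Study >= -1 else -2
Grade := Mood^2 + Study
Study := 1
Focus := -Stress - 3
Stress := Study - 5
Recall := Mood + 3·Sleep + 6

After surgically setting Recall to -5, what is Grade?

2

Intervening sets Recall = -5 and removes its equation (Recall := Mood + 3·Sleep + 6).
No directed path runs from Recall to Grade, so Grade keeps its natural value.
Mood = 1 if Study >= -1 else -2  [with Study=1]  = 1
Grade = Mood^2 + Study  [with Mood=1, Study=1]  = 2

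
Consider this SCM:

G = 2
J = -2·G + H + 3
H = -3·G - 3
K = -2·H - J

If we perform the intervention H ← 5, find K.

-14

Under do(H=5), the mechanism H = -3·G - 3 is discarded; H is fixed at 5.
J = -2·G + H + 3  [with G=2, H=5]  = 4
K = -2·H - J  [with H=5, J=4]  = -14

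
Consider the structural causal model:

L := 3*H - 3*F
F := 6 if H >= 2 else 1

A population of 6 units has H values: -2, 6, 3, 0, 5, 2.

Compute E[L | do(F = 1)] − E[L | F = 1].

10

Under do(F=1), F's equation is replaced by F=1 for every unit. Per-unit L: -9, 15, 6, -3, 12, 3. Mean = 4.
E[L|F=1] averages over only the 2 units with F=1 (H = -2, 0): L = -9, -3, mean -6.
Difference = 4 − (-6) = 10.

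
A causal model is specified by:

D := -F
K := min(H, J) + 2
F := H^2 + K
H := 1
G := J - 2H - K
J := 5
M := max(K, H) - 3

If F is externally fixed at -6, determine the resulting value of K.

do(F=-6) replaces the equation F := H^2 + K with the constant F = -6.
K is not downstream of the intervention, so its value is determined by the original equations.
K = min(H, J) + 2  [with H=1, J=5]  = 3

3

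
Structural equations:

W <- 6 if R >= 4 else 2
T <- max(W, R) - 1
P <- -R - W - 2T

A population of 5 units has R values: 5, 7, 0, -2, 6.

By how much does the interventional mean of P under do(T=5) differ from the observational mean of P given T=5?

Under do(T=5), T's equation is replaced by T=5 for every unit. Per-unit P: -21, -23, -12, -10, -22. Mean = -17.6.
Conditioning on T=5 selects the 2 unit(s) with R ∈ {5, 6}. Their P values: -21, -22. Mean = -21.5.
Difference = -17.6 − (-21.5) = 3.9.

3.9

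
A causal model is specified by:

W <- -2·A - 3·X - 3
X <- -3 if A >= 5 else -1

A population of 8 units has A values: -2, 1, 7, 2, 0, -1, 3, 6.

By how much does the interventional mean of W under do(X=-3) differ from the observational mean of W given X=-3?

The intervention sets X=-3 in all 8 units regardless of A. Recomputing W per unit gives 10, 4, -8, 2, 6, 8, 0, -6; average 2.
E[W|X=-3] averages over only the 2 units with X=-3 (A = 7, 6): W = -8, -6, mean -7.
Difference = 2 − (-7) = 9.

9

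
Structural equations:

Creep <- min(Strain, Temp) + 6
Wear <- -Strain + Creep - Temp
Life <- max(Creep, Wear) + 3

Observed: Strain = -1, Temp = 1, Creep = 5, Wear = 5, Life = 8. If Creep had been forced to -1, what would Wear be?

-1

The intervention breaks the incoming arrows to Creep: Creep <- min(Strain, Temp) + 6 no longer applies, and Creep = -1.
Wear = -Strain + Creep - Temp  [with Strain=-1, Creep=-1, Temp=1]  = -1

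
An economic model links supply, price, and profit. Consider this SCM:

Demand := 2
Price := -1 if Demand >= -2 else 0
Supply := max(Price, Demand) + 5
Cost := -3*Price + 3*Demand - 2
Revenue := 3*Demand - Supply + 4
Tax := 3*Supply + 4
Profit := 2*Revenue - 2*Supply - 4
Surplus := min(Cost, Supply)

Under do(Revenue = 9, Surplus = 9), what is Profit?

0

Setting Revenue = 9, Surplus = 9 by intervention discards those variables' equations.
Price = -1 if Demand >= -2 else 0  [with Demand=2]  = -1
Supply = max(Price, Demand) + 5  [with Price=-1, Demand=2]  = 7
Profit = 2*Revenue - 2*Supply - 4  [with Revenue=9, Supply=7]  = 0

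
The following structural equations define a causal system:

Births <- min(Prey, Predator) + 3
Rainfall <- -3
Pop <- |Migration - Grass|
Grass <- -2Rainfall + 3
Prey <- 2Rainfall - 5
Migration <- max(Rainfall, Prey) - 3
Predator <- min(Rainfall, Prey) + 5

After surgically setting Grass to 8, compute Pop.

Under do(Grass=8), the mechanism Grass <- -2Rainfall + 3 is discarded; Grass is fixed at 8.
Prey = 2Rainfall - 5  [with Rainfall=-3]  = -11
Migration = max(Rainfall, Prey) - 3  [with Rainfall=-3, Prey=-11]  = -6
Pop = |Migration - Grass|  [with Migration=-6, Grass=8]  = 14

14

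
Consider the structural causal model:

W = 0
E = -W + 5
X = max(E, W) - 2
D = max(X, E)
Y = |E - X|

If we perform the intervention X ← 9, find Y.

4

do(X=9) replaces the equation X = max(E, W) - 2 with the constant X = 9.
E = -W + 5  [with W=0]  = 5
Y = |E - X|  [with E=5, X=9]  = 4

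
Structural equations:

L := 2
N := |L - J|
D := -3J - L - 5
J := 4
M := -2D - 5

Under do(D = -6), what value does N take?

2

The intervention breaks the incoming arrows to D: D := -3J - L - 5 no longer applies, and D = -6.
N is not downstream of the intervention, so its value is determined by the original equations.
N = |L - J|  [with L=2, J=4]  = 2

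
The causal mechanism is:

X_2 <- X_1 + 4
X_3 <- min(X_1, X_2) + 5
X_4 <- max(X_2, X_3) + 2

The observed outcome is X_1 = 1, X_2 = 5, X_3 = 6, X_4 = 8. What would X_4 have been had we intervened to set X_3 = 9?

11

The intervention breaks the incoming arrows to X_3: X_3 <- min(X_1, X_2) + 5 no longer applies, and X_3 = 9.
X_2 = X_1 + 4  [with X_1=1]  = 5
X_4 = max(X_2, X_3) + 2  [with X_2=5, X_3=9]  = 11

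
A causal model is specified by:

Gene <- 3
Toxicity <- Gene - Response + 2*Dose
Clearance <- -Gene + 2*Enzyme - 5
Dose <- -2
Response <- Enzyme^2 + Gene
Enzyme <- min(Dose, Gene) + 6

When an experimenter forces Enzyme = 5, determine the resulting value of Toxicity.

-29

do(Enzyme=5) replaces the equation Enzyme <- min(Dose, Gene) + 6 with the constant Enzyme = 5.
Response = Enzyme^2 + Gene  [with Enzyme=5, Gene=3]  = 28
Toxicity = Gene - Response + 2*Dose  [with Gene=3, Response=28, Dose=-2]  = -29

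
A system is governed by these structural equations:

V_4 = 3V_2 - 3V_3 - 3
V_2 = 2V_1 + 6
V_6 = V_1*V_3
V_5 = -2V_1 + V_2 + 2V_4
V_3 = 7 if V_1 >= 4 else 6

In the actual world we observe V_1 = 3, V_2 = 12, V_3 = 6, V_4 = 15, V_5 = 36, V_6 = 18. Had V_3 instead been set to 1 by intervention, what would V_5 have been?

do(V_3=1) replaces the equation V_3 = 7 if V_1 >= 4 else 6 with the constant V_3 = 1.
V_2 = 2V_1 + 6  [with V_1=3]  = 12
V_4 = 3V_2 - 3V_3 - 3  [with V_2=12, V_3=1]  = 30
V_5 = -2V_1 + V_2 + 2V_4  [with V_1=3, V_2=12, V_4=30]  = 66

66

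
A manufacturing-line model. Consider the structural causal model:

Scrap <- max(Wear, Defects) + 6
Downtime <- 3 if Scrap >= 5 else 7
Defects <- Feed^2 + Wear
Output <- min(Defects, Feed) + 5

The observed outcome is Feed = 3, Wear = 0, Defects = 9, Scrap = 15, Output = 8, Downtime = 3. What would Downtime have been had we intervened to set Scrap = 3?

7

Under do(Scrap=3), the mechanism Scrap <- max(Wear, Defects) + 6 is discarded; Scrap is fixed at 3.
Downtime = 3 if Scrap >= 5 else 7  [with Scrap=3]  = 7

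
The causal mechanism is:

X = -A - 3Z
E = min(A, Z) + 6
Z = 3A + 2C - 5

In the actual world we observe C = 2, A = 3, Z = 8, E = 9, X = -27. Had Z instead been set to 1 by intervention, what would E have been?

The intervention breaks the incoming arrows to Z: Z = 3A + 2C - 5 no longer applies, and Z = 1.
E = min(A, Z) + 6  [with A=3, Z=1]  = 7

7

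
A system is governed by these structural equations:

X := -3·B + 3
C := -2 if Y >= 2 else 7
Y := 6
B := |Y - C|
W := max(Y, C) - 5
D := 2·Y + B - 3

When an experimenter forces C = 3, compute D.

12

Under do(C=3), the mechanism C := -2 if Y >= 2 else 7 is discarded; C is fixed at 3.
B = |Y - C|  [with Y=6, C=3]  = 3
D = 2·Y + B - 3  [with Y=6, B=3]  = 12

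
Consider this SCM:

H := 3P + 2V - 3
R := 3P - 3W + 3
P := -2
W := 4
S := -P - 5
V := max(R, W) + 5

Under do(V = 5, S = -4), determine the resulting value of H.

1

Setting V = 5, S = -4 by intervention discards those variables' equations.
H = 3P + 2V - 3  [with P=-2, V=5]  = 1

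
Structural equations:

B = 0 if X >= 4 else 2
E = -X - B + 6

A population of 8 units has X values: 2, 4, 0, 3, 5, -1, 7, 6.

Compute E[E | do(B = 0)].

do(B=0) breaks B's dependence on X. With B=0 fixed, E across the units is 4, 2, 6, 3, 1, 7, -1, 0, mean 2.75.

2.75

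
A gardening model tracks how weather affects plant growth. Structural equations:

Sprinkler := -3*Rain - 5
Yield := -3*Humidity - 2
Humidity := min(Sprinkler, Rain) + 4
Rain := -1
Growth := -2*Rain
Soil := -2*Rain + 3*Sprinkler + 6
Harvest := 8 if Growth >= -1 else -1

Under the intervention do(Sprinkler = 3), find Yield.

Under do(Sprinkler=3), the mechanism Sprinkler := -3*Rain - 5 is discarded; Sprinkler is fixed at 3.
Humidity = min(Sprinkler, Rain) + 4  [with Sprinkler=3, Rain=-1]  = 3
Yield = -3*Humidity - 2  [with Humidity=3]  = -11

-11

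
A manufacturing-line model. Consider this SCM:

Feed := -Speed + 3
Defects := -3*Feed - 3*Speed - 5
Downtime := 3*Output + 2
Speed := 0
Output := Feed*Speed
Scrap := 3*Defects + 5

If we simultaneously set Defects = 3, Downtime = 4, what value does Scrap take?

Setting Defects = 3, Downtime = 4 by intervention discards those variables' equations.
Scrap = 3*Defects + 5  [with Defects=3]  = 14

14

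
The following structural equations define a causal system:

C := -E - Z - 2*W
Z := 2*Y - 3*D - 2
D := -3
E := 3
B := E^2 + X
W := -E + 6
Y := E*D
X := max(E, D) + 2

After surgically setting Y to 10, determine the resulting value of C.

The intervention breaks the incoming arrows to Y: Y := E*D no longer applies, and Y = 10.
Z = 2*Y - 3*D - 2  [with Y=10, D=-3]  = 27
W = -E + 6  [with E=3]  = 3
C = -E - Z - 2*W  [with E=3, Z=27, W=3]  = -36

-36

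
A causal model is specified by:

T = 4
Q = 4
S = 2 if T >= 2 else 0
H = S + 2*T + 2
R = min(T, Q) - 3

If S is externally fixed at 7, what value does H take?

The intervention breaks the incoming arrows to S: S = 2 if T >= 2 else 0 no longer applies, and S = 7.
H = S + 2*T + 2  [with S=7, T=4]  = 17

17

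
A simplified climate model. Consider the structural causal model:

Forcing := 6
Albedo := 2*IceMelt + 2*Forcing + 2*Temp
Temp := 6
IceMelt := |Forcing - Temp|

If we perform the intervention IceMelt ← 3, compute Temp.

6

Under do(IceMelt=3), the mechanism IceMelt := |Forcing - Temp| is discarded; IceMelt is fixed at 3.
Since Temp is not a descendant of the intervened variable, it is unaffected.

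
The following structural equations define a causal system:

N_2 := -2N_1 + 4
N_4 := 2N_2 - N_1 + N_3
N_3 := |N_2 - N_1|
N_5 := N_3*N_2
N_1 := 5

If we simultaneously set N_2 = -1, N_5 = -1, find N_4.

-1

The joint intervention fixes N_2 = -1, N_5 = -1, removing each variable's own equation.
N_3 = |N_2 - N_1|  [with N_2=-1, N_1=5]  = 6
N_4 = 2N_2 - N_1 + N_3  [with N_2=-1, N_1=5, N_3=6]  = -1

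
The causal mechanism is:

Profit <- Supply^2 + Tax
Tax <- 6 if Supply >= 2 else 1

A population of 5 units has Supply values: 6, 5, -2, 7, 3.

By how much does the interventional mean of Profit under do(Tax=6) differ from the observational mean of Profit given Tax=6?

-5.15

Every unit gets Tax=6 under the intervention. Profit values become 42, 31, 10, 55, 15; E[Profit|do(Tax=6)] = 30.6.
Observing Tax=6 restricts to units where Tax's equation naturally yields 6: Supply ∈ {6, 5, 7, 3}. In that subpopulation Profit = 42, 31, 55, 15, mean 35.75.
Difference = 30.6 − 35.75 = -5.15.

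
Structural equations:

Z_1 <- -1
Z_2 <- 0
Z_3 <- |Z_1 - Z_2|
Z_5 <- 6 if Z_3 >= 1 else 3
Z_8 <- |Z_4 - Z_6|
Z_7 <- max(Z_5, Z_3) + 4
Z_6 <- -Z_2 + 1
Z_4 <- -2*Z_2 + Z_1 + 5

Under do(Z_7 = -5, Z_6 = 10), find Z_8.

Under do(Z_7 = -5, Z_6 = 10), each intervened variable's structural equation is replaced by its fixed value.
Z_4 = -2*Z_2 + Z_1 + 5  [with Z_2=0, Z_1=-1]  = 4
Z_8 = |Z_4 - Z_6|  [with Z_4=4, Z_6=10]  = 6

6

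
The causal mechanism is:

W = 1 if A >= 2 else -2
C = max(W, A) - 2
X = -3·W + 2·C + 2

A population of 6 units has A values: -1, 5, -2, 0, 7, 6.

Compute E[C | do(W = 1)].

1.5

The intervention sets W=1 in all 6 units regardless of A. Recomputing C per unit gives -1, 3, -1, -1, 5, 4; average 1.5.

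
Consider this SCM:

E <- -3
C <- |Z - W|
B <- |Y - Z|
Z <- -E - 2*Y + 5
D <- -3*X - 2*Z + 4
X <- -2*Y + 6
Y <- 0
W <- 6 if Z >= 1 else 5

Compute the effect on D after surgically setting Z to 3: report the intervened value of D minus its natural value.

10

The intervention breaks the incoming arrows to Z: Z <- -E - 2*Y + 5 no longer applies, and Z = 3.
X = -2*Y + 6  [with Y=0]  = 6
D = -3*X - 2*Z + 4  [with X=6, Z=3]  = -20
Without intervention: Z = -E - 2*Y + 5  [with E=-3, Y=0]  = 8; X = -2*Y + 6  [with Y=0]  = 6; D = -3*X - 2*Z + 4  [with X=6, Z=8]  = -30.
Change = -20 − (-30) = 10.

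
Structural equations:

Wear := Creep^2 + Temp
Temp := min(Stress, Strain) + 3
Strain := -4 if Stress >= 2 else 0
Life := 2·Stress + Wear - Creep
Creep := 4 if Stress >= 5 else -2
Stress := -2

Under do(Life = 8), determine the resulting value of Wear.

5

do(Life=8) replaces the equation Life := 2·Stress + Wear - Creep with the constant Life = 8.
Since Wear is not a descendant of the intervened variable, it is unaffected.
Strain = -4 if Stress >= 2 else 0  [with Stress=-2]  = 0
Temp = min(Stress, Strain) + 3  [with Stress=-2, Strain=0]  = 1
Creep = 4 if Stress >= 5 else -2  [with Stress=-2]  = -2
Wear = Creep^2 + Temp  [with Creep=-2, Temp=1]  = 5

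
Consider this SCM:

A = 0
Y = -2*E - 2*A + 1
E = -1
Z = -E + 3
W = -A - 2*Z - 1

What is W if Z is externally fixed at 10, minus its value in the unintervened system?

Intervening sets Z = 10 and removes its equation (Z = -E + 3).
W = -A - 2*Z - 1  [with A=0, Z=10]  = -21
Without intervention: Z = -E + 3  [with E=-1]  = 4; W = -A - 2*Z - 1  [with A=0, Z=4]  = -9.
Change = -21 − (-9) = -12.

-12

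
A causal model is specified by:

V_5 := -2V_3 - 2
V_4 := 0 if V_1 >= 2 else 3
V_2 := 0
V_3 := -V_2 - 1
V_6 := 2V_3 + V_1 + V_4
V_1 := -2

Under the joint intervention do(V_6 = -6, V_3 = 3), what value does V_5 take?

Under do(V_6 = -6, V_3 = 3), each intervened variable's structural equation is replaced by its fixed value.
V_5 = -2V_3 - 2  [with V_3=3]  = -8

-8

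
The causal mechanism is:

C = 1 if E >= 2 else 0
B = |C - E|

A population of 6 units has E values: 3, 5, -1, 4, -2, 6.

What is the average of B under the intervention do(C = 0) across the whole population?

3.5

The intervention sets C=0 in all 6 units regardless of E. Recomputing B per unit gives 3, 5, 1, 4, 2, 6; average 3.5.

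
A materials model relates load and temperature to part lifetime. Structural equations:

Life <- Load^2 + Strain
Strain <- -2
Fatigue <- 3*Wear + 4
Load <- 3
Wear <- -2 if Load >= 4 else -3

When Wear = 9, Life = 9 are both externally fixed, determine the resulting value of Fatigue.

The joint intervention fixes Wear = 9, Life = 9, removing each variable's own equation.
Fatigue = 3*Wear + 4  [with Wear=9]  = 31

31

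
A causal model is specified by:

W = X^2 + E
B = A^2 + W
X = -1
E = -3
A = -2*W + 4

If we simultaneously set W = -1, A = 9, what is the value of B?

80

Setting W = -1, A = 9 by intervention discards those variables' equations.
B = A^2 + W  [with A=9, W=-1]  = 80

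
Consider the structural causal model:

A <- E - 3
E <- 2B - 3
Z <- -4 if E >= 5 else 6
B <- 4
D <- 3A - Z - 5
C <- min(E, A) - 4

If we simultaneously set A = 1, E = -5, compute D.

Setting A = 1, E = -5 by intervention discards those variables' equations.
Z = -4 if E >= 5 else 6  [with E=-5]  = 6
D = 3A - Z - 5  [with A=1, Z=6]  = -8

-8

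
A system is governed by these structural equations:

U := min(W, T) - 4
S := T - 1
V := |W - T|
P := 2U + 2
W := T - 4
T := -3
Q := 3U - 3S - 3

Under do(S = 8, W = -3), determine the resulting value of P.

-12

The joint intervention fixes S = 8, W = -3, removing each variable's own equation.
U = min(W, T) - 4  [with W=-3, T=-3]  = -7
P = 2U + 2  [with U=-7]  = -12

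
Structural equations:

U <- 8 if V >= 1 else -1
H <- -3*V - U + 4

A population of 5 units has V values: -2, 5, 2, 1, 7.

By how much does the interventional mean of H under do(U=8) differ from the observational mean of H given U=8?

Under do(U=8), U's equation is replaced by U=8 for every unit. Per-unit H: 2, -19, -10, -7, -25. Mean = -11.8.
Observing U=8 restricts to units where U's equation naturally yields 8: V ∈ {5, 2, 1, 7}. In that subpopulation H = -19, -10, -7, -25, mean -15.25.
Difference = -11.8 − (-15.25) = 3.45.

3.45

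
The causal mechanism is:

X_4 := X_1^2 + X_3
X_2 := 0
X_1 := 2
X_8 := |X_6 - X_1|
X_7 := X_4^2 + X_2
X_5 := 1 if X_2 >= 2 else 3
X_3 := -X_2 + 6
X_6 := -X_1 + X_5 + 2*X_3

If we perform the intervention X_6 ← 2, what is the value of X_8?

Intervening sets X_6 = 2 and removes its equation (X_6 := -X_1 + X_5 + 2*X_3).
X_8 = |X_6 - X_1|  [with X_6=2, X_1=2]  = 0

0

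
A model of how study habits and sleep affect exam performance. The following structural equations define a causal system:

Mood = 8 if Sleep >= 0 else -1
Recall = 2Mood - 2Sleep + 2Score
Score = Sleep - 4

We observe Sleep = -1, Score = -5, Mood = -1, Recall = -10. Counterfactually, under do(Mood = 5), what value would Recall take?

The intervention breaks the incoming arrows to Mood: Mood = 8 if Sleep >= 0 else -1 no longer applies, and Mood = 5.
Score = Sleep - 4  [with Sleep=-1]  = -5
Recall = 2Mood - 2Sleep + 2Score  [with Mood=5, Sleep=-1, Score=-5]  = 2

2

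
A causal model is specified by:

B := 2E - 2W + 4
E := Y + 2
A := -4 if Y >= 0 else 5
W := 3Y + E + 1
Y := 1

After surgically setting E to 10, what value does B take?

do(E=10) replaces the equation E := Y + 2 with the constant E = 10.
W = 3Y + E + 1  [with Y=1, E=10]  = 14
B = 2E - 2W + 4  [with E=10, W=14]  = -4

-4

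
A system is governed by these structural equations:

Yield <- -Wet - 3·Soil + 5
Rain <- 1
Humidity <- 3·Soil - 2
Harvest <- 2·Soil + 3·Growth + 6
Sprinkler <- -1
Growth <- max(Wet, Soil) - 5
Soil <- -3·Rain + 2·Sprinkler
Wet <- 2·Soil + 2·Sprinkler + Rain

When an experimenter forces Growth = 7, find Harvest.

do(Growth=7) replaces the equation Growth <- max(Wet, Soil) - 5 with the constant Growth = 7.
Soil = -3·Rain + 2·Sprinkler  [with Rain=1, Sprinkler=-1]  = -5
Harvest = 2·Soil + 3·Growth + 6  [with Soil=-5, Growth=7]  = 17

17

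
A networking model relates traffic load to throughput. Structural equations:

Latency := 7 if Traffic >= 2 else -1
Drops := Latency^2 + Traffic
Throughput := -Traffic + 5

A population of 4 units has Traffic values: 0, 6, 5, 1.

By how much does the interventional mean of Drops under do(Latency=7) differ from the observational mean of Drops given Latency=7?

do(Latency=7) breaks Latency's dependence on Traffic. With Latency=7 fixed, Drops across the units is 49, 55, 54, 50, mean 52.
E[Drops|Latency=7] averages over only the 2 units with Latency=7 (Traffic = 6, 5): Drops = 55, 54, mean 54.5.
Difference = 52 − 54.5 = -2.5.

-2.5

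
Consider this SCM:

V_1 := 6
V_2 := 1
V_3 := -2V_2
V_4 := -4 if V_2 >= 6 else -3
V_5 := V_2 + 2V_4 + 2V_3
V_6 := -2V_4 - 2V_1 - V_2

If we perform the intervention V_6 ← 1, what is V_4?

-3

do(V_6=1) replaces the equation V_6 := -2V_4 - 2V_1 - V_2 with the constant V_6 = 1.
No directed path runs from V_6 to V_4, so V_4 keeps its natural value.
V_4 = -4 if V_2 >= 6 else -3  [with V_2=1]  = -3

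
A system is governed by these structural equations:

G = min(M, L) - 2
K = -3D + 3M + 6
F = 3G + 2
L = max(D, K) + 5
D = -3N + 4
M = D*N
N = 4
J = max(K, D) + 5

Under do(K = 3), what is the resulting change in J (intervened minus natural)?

Under do(K=3), the mechanism K = -3D + 3M + 6 is discarded; K is fixed at 3.
D = -3N + 4  [with N=4]  = -8
J = max(K, D) + 5  [with K=3, D=-8]  = 8
Without intervention: D = -3N + 4  [with N=4]  = -8; M = D*N  [with D=-8, N=4]  = -32; K = -3D + 3M + 6  [with D=-8, M=-32]  = -66; J = max(K, D) + 5  [with K=-66, D=-8]  = -3.
Change = 8 − (-3) = 11.

11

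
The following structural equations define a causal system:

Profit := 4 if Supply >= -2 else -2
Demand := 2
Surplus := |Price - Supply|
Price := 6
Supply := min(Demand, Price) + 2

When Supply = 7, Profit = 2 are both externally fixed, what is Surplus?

1

Setting Supply = 7, Profit = 2 by intervention discards those variables' equations.
Surplus = |Price - Supply|  [with Price=6, Supply=7]  = 1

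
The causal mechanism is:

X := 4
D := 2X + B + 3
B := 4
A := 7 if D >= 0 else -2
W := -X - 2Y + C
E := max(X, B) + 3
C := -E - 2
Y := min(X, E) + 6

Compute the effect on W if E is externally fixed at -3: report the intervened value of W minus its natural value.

24

The intervention breaks the incoming arrows to E: E := max(X, B) + 3 no longer applies, and E = -3.
Y = min(X, E) + 6  [with X=4, E=-3]  = 3
C = -E - 2  [with E=-3]  = 1
W = -X - 2Y + C  [with X=4, Y=3, C=1]  = -9
Without intervention: E = max(X, B) + 3  [with X=4, B=4]  = 7; Y = min(X, E) + 6  [with X=4, E=7]  = 10; C = -E - 2  [with E=7]  = -9; W = -X - 2Y + C  [with X=4, Y=10, C=-9]  = -33.
Change = -9 − (-33) = 24.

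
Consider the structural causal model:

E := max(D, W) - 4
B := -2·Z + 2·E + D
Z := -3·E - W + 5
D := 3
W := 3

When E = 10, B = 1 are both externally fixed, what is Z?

-28

The joint intervention fixes E = 10, B = 1, removing each variable's own equation.
Z = -3·E - W + 5  [with E=10, W=3]  = -28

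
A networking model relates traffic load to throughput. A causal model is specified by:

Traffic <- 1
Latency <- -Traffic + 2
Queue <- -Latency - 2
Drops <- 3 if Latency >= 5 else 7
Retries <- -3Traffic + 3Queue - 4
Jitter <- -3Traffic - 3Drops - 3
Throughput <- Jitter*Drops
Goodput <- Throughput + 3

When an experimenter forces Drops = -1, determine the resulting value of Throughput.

3

The intervention breaks the incoming arrows to Drops: Drops <- 3 if Latency >= 5 else 7 no longer applies, and Drops = -1.
Jitter = -3Traffic - 3Drops - 3  [with Traffic=1, Drops=-1]  = -3
Throughput = Jitter*Drops  [with Jitter=-3, Drops=-1]  = 3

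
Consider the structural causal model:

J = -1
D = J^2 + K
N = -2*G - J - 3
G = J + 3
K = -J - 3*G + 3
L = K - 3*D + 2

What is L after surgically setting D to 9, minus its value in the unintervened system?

-30

Under do(D=9), the mechanism D = J^2 + K is discarded; D is fixed at 9.
G = J + 3  [with J=-1]  = 2
K = -J - 3*G + 3  [with J=-1, G=2]  = -2
L = K - 3*D + 2  [with K=-2, D=9]  = -27
Without intervention: G = J + 3  [with J=-1]  = 2; K = -J - 3*G + 3  [with J=-1, G=2]  = -2; D = J^2 + K  [with J=-1, K=-2]  = -1; L = K - 3*D + 2  [with K=-2, D=-1]  = 3.
Change = -27 − 3 = -30.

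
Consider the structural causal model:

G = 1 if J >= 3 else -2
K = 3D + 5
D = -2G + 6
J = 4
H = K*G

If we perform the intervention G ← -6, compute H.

-354

do(G=-6) replaces the equation G = 1 if J >= 3 else -2 with the constant G = -6.
D = -2G + 6  [with G=-6]  = 18
K = 3D + 5  [with D=18]  = 59
H = K*G  [with K=59, G=-6]  = -354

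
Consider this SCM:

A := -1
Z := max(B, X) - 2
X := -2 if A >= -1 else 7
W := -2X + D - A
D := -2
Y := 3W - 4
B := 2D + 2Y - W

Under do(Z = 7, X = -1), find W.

1

The joint intervention fixes Z = 7, X = -1, removing each variable's own equation.
W = -2X + D - A  [with X=-1, D=-2, A=-1]  = 1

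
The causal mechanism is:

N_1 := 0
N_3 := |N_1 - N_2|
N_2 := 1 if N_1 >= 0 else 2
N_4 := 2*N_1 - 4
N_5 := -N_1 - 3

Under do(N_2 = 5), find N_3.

The intervention breaks the incoming arrows to N_2: N_2 := 1 if N_1 >= 0 else 2 no longer applies, and N_2 = 5.
N_3 = |N_1 - N_2|  [with N_1=0, N_2=5]  = 5

5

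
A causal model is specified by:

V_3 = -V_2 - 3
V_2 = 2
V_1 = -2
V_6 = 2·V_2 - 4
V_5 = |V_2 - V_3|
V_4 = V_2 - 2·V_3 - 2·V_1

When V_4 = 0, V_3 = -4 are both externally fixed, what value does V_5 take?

The joint intervention fixes V_4 = 0, V_3 = -4, removing each variable's own equation.
V_5 = |V_2 - V_3|  [with V_2=2, V_3=-4]  = 6

6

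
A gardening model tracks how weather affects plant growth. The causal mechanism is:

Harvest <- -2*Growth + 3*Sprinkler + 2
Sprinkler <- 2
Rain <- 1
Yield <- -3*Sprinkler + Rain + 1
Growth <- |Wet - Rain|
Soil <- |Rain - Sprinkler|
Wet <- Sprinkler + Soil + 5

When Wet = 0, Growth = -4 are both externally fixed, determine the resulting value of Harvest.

16

Under do(Wet = 0, Growth = -4), each intervened variable's structural equation is replaced by its fixed value.
Harvest = -2*Growth + 3*Sprinkler + 2  [with Growth=-4, Sprinkler=2]  = 16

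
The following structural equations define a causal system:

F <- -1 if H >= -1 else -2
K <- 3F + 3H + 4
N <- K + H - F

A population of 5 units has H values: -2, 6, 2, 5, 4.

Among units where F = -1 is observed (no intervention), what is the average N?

Observing F=-1 restricts to units where F's equation naturally yields -1: H ∈ {6, 2, 5, 4}. In that subpopulation N = 26, 10, 22, 18, mean 19.

19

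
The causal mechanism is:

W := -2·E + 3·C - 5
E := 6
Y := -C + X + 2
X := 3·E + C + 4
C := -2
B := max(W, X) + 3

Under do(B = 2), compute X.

20

do(B=2) replaces the equation B := max(W, X) + 3 with the constant B = 2.
X is not downstream of the intervention, so its value is determined by the original equations.
X = 3·E + C + 4  [with E=6, C=-2]  = 20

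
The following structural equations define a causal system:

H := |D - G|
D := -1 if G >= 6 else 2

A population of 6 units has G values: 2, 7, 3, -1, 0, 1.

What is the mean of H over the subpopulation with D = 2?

E[H|D=2] averages over only the 5 units with D=2 (G = 2, 3, -1, 0, 1): H = 0, 1, 3, 2, 1, mean 1.4.

1.4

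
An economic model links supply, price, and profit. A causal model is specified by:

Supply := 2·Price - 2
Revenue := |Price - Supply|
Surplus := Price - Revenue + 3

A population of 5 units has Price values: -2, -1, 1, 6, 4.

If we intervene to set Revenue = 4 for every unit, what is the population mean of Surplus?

0.6

The intervention sets Revenue=4 in all 5 units regardless of Price. Recomputing Surplus per unit gives -3, -2, 0, 5, 3; average 0.6.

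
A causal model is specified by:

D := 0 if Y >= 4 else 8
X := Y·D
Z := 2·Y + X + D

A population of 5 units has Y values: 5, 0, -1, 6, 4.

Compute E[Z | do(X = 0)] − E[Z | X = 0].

Under do(X=0), X's equation is replaced by X=0 for every unit. Per-unit Z: 10, 8, 6, 12, 8. Mean = 8.8.
E[Z|X=0] averages over only the 4 units with X=0 (Y = 5, 0, 6, 4): Z = 10, 8, 12, 8, mean 9.5.
Difference = 8.8 − 9.5 = -0.7.

-0.7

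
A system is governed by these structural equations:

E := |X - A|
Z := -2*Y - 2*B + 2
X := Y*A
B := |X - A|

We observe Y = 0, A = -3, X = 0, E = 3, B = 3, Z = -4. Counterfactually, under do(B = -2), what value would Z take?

6

The intervention breaks the incoming arrows to B: B := |X - A| no longer applies, and B = -2.
Z = -2*Y - 2*B + 2  [with Y=0, B=-2]  = 6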